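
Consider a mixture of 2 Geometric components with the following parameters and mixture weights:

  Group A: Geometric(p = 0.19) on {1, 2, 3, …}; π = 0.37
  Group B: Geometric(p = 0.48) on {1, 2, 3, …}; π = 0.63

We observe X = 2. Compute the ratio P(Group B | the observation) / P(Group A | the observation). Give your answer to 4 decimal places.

Only the two components matter; the odds are (π_i f_i(x)) / (π_j f_j(x)).
Component likelihoods at x = 2:
  f_A = 0.19·(1−0.19)^1 = 0.19·0.81 = 0.1539
  f_B = 0.48·(1−0.48)^1 = 0.48·0.52 = 0.2496
0.157248 / 0.056943 ≈ 2.7615

2.7615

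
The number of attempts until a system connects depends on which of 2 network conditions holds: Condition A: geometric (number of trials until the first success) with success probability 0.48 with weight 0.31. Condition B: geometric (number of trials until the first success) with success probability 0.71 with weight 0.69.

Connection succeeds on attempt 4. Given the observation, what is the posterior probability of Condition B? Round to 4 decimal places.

0.3635

The responsibility of component k is w_k f_k(x) divided by Σ_j w_j f_j(x).
Geometric probabilities:
  p_A = 0.0674918
  p_B = 0.0173162
Weight by the priors:
  w_A·p_A = 0.31 × 0.0674918 = 0.0209225
  w_B·p_B = 0.69 × 0.0173162 = 0.0119482
Denominator: 0.0209225 + 0.0119482 = 0.0328706
Responsibility of Condition B: 0.0119482 / 0.0328706 ≈ 0.3635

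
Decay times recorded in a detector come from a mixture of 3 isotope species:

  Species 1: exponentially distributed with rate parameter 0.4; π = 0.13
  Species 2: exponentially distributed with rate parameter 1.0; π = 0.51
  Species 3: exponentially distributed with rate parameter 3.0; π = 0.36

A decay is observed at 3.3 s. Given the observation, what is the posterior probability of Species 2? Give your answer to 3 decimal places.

By Bayes' theorem, P(k | x) = π_k f_k(x) / Σ_j π_j f_j(x).
Exponential densities:
  f_1 = 0.4·e^(−0.4·3.3) = 0.4·e^(−1.3200) = 0.106854
  f_2 = 1.0·e^(−1.0·3.3) = 1.0·e^(−3.3000) = 0.0368832
  f_3 = 3.0·e^(−3.0·3.3) = 3.0·e^(−9.9000) = 0.000150524
Unnormalised posteriors:
  π_1·f_1 = 0.13 × 0.106854 = 0.013891
  π_2·f_2 = 0.51 × 0.0368832 = 0.0188104
  π_3·f_3 = 0.36 × 0.000150524 = 5.41887e-05
Denominator: 0.013891 + 0.0188104 + 5.41887e-05 = 0.0327556
P(Species 2 | data) = 0.0188104 / 0.0327556 ≈ 0.574

0.574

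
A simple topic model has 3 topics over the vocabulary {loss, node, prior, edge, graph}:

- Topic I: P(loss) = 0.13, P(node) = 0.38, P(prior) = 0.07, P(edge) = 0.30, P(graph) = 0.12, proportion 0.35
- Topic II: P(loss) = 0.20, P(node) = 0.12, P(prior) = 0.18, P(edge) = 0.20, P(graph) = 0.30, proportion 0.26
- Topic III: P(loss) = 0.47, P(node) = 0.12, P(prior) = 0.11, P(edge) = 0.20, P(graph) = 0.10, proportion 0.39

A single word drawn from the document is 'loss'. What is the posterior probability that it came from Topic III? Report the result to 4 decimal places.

0.6528

The responsibility of component k is w_k f_k(x) divided by Σ_j w_j f_j(x).
Evaluate each component's likelihood at the observed value:
  L_I = 0.13
  L_II = 0.2
  L_III = 0.47
Unnormalised posteriors:
  w_I·L_I = 0.35 × 0.13 = 0.0455
  w_II·L_II = 0.26 × 0.2 = 0.052
  w_III·L_III = 0.39 × 0.47 = 0.1833
Evidence: 0.0455 + 0.052 + 0.1833 = 0.2808
P(Topic III | 'loss') = 0.1833 / 0.2808 ≈ 0.6528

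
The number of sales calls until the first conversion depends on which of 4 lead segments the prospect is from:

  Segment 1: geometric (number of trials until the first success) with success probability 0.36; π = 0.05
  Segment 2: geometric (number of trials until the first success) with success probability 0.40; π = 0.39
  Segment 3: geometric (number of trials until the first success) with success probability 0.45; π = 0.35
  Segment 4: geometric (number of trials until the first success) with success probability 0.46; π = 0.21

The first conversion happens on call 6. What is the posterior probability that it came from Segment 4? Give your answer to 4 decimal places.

0.1679

P(component k | x) = P(Z=k)·f_k(x) / marginal(x), where marginal(x) = Σ_j P(Z=j)·f_j(x).
Component likelihoods at x = 6:
  p_1 = 0.36·(1−0.36)^5 = 0.36·0.107374 = 0.0386547
  p_2 = 0.40·(1−0.40)^5 = 0.40·0.07776 = 0.031104
  p_3 = 0.45·(1−0.45)^5 = 0.45·0.0503284 = 0.0226478
  p_4 = 0.46·(1−0.46)^5 = 0.46·0.0459165 = 0.0211216
Multiply by the mixture weights:
  P(Z=1)·p_1 = 0.05 × 0.0386547 = 0.00193274
  P(Z=2)·p_2 = 0.39 × 0.031104 = 0.0121306
  P(Z=3)·p_3 = 0.35 × 0.0226478 = 0.00792673
  P(Z=4)·p_4 = 0.21 × 0.0211216 = 0.00443553
Normaliser: 0.00193274 + 0.0121306 + 0.00792673 + 0.00443553 = 0.0264256
Responsibility of Segment 4: 0.00443553 / 0.0264256 ≈ 0.1679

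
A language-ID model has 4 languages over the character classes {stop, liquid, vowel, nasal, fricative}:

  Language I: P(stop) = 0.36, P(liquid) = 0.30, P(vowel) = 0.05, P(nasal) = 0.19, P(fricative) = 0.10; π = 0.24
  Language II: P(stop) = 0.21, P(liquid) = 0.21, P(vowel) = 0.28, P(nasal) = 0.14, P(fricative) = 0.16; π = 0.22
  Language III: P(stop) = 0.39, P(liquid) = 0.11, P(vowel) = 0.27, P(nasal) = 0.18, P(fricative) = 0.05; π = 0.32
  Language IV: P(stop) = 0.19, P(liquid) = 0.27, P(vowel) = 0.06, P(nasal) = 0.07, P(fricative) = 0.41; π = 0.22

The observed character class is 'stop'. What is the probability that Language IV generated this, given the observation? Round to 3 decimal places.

P(component k | x) = w_k·f_k(x) / marginal(x), where marginal(x) = Σ_j w_j·f_j(x).
Evaluate each component's likelihood at the observed value:
  p_I = P(stop | comp) = 0.36
  p_II = P(stop | comp) = 0.21
  p_III = P(stop | comp) = 0.39
  p_IV = P(stop | comp) = 0.19
Prior × likelihood for each component:
  w_I·p_I = 0.24 × 0.36 = 0.0864
  w_II·p_II = 0.22 × 0.21 = 0.0462
  w_III·p_III = 0.32 × 0.39 = 0.1248
  w_IV·p_IV = 0.22 × 0.19 = 0.0418
Marginal: 0.0864 + 0.0462 + 0.1248 + 0.0418 = 0.2992
Responsibility of Language IV: 0.0418 / 0.2992 ≈ 0.140

0.140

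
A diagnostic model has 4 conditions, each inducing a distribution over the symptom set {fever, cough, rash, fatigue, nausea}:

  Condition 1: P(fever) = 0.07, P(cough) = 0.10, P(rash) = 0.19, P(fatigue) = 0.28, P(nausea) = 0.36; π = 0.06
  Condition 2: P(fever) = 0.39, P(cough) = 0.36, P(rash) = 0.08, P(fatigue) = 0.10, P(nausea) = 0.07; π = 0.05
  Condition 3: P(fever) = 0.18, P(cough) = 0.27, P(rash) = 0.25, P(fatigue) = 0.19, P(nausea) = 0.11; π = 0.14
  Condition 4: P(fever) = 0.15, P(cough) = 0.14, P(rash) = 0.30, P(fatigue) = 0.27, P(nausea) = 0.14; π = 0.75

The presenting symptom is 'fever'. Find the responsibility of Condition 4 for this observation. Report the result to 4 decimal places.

0.6970

P(component k | x) = P(Z=k)·f_k(x) / marginal(x), where marginal(x) = Σ_j P(Z=j)·f_j(x).
Component likelihoods at x = 'fever':
  f_1 = P(fever | comp) = 0.07
  f_2 = P(fever | comp) = 0.39
  f_3 = P(fever | comp) = 0.18
  f_4 = P(fever | comp) = 0.15
Unnormalised posteriors:
  P(Z=1)·f_1 = 0.06 × 0.07 = 0.0042
  P(Z=2)·f_2 = 0.05 × 0.39 = 0.0195
  P(Z=3)·f_3 = 0.14 × 0.18 = 0.0252
  P(Z=4)·f_4 = 0.75 × 0.15 = 0.1125
Sum: 0.0042 + 0.0195 + 0.0252 + 0.1125 = 0.1614
P(Condition 4 | 'fever') = 0.1125 / 0.1614 ≈ 0.6970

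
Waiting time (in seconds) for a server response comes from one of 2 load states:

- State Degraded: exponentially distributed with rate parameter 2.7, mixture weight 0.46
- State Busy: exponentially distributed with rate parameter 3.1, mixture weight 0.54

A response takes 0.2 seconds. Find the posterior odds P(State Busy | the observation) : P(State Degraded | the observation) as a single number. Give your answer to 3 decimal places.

Posterior odds = (π_i f_i(x)) / (π_j f_j(x)); the normalising sum cancels.
Evaluate each component's likelihood at the observed value:
  L_Degraded = 1.57342
  L_Busy = 1.66763
0.900519 / 0.723773 ≈ 1.244

1.244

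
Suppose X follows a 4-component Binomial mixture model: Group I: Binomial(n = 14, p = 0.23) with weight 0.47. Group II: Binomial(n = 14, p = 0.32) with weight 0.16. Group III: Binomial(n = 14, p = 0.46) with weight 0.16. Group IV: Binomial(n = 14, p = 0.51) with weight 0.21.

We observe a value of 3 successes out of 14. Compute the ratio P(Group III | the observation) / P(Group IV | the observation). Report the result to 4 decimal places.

1.6279

Since P(k|x) ∝ w_k f_k(x), the posterior odds are w_i f_i(x) / (w_j f_j(x)).
Binomial probabilities:
  p_I = C(14,3)·0.23^3·0.77^11 = 364·0.012167·0.0564154 = 0.249852
  p_II = C(14,3)·0.32^3·0.68^11 = 364·0.032768·0.0143747 = 0.171455
  p_III = C(14,3)·0.46^3·0.54^11 = 364·0.097336·0.0011385 = 0.0403372
  p_IV = C(14,3)·0.51^3·0.49^11 = 364·0.132651·0.000390982 = 0.0188786
Posterior odds = (w_III·p_III) / (w_IV·p_IV) = (0.16·0.0403372) / (0.21·0.0188786) = 0.00645396 / 0.0039645 ≈ 1.6279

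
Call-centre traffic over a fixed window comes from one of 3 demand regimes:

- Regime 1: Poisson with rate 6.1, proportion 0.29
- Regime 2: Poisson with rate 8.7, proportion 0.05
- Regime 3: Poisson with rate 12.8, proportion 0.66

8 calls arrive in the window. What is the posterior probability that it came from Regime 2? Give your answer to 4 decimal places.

0.0965

Posterior ∝ prior × likelihood, so P(k | x) ∝ P(Z=k) f_k(x); normalise over all components.
Poisson probabilities:
  f_1 = 0.10664
  f_2 = 0.135604
  f_3 = 0.0493389
Multiply by the mixture weights:
  P(Z=1)·f_1 = 0.29 × 0.10664 = 0.0309257
  P(Z=2)·f_2 = 0.05 × 0.135604 = 0.00678018
  P(Z=3)·f_3 = 0.66 × 0.0493389 = 0.0325637
Normaliser: 0.0309257 + 0.00678018 + 0.0325637 = 0.0702696
Responsibility of Regime 2: 0.00678018 / 0.0702696 ≈ 0.0965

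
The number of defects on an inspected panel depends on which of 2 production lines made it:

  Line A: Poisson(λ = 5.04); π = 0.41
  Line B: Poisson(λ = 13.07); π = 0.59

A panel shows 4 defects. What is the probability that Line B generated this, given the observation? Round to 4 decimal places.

0.0207

P(component k | x) = π_k·f_k(x) / marginal(x), where marginal(x) = Σ_j π_j·f_j(x).
Evaluate each component's likelihood at the observed value:
  f_A = e^(−5.04)·5.04^4/4! = 0.174047
  f_B = e^(−13.07)·13.07^4/4! = 0.00256249
Unnormalised posteriors:
  π_A·f_A = 0.41 × 0.174047 = 0.0713593
  π_B·f_B = 0.59 × 0.00256249 = 0.00151187
Sum: 0.0713593 + 0.00151187 = 0.0728712
So the posterior for Line B is 0.00151187 / 0.0728712 ≈ 0.0207.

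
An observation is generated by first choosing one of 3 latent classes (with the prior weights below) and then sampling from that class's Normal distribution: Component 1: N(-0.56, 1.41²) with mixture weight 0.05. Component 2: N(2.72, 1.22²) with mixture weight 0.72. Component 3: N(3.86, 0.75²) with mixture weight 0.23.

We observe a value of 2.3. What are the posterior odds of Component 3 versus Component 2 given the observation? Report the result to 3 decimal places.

0.063

Posterior odds = (P(Z=i) f_i(x)) / (P(Z=j) f_j(x)); the normalising sum cancels.
Component likelihoods at x = 2.3:
  p_1 = 0.0361648
  p_2 = 0.308187
  p_3 = 0.0611481
0.0140641 / 0.221895 ≈ 0.063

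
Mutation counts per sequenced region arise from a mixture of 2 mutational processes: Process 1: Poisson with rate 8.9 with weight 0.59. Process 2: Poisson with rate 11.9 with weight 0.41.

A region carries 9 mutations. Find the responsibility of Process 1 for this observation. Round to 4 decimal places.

0.6791

The responsibility of component k is P(Z=k) f_k(x) divided by Σ_j P(Z=j) f_j(x).
Evaluate each component's likelihood at the observed value:
  L_1 = 0.131682
  L_2 = 0.0895479
Unnormalised posteriors:
  P(Z=1)·L_1 = 0.59 × 0.131682 = 0.0776923
  P(Z=2)·L_2 = 0.41 × 0.0895479 = 0.0367146
Marginal: 0.0776923 + 0.0367146 = 0.114407
Responsibility of Process 1: 0.0776923 / 0.114407 ≈ 0.6791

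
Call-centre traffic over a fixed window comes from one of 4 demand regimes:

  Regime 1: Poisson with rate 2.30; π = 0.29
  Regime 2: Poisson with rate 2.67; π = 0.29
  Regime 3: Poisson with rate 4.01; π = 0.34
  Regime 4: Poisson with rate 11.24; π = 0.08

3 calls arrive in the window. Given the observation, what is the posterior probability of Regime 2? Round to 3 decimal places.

The responsibility of component k is π_k f_k(x) divided by Σ_j π_j f_j(x).
Poisson probabilities:
  p_1 = e^(−2.30)·2.30^3/3! = 0.203308
  p_2 = e^(−2.67)·2.67^3/3! = 0.219693
  p_3 = e^(−4.01)·4.01^3/3! = 0.194877
  p_4 = e^(−11.24)·11.24^3/3! = 0.00310941
Multiply by the mixture weights:
  π_1·p_1 = 0.29 × 0.203308 = 0.0589594
  π_2·p_2 = 0.29 × 0.219693 = 0.063711
  π_3·p_3 = 0.34 × 0.194877 = 0.0662582
  π_4·p_4 = 0.08 × 0.00310941 = 0.000248753
Normaliser: 0.0589594 + 0.063711 + 0.0662582 + 0.000248753 = 0.189177
So the posterior for Regime 2 is 0.063711 / 0.189177 ≈ 0.337.

0.337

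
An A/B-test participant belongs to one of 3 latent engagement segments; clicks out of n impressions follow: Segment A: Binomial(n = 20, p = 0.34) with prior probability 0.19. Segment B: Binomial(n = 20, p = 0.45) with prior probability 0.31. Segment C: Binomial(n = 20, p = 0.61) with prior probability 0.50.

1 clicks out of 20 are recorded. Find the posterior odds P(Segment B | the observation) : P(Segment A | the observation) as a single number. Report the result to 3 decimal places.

0.068

Since P(k|x) ∝ π_k f_k(x), the posterior odds are π_i f_i(x) / (π_j f_j(x)).
Component likelihoods at x = 1 clicks out of 20:
  p_A = 0.00253422
  p_B = 0.000104987
  p_C = 2.07294e-07
Odds = (0.31/0.19) × (0.000104987/0.00253422) = 1.63158 × 0.0414276 ≈ 0.068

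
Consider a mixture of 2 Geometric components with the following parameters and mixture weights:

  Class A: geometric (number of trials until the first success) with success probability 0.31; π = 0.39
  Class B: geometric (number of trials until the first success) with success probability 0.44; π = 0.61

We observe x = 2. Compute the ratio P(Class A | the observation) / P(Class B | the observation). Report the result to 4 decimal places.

0.5550

Since P(k|x) ∝ π_k f_k(x), the posterior odds are π_i f_i(x) / (π_j f_j(x)).
Component likelihoods at x = 2:
  f_A = 0.31·(1−0.31)^1 = 0.31·0.69 = 0.2139
  f_B = 0.44·(1−0.44)^1 = 0.44·0.56 = 0.2464
0.083421 / 0.150304 ≈ 0.5550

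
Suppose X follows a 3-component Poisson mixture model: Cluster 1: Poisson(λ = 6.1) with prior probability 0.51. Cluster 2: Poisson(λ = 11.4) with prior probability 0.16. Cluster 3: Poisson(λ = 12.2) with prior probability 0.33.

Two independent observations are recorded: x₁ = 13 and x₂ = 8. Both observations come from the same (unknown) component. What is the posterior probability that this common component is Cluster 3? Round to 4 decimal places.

The responsibility of component k is π_k f_k(x) divided by Σ_j π_j f_j(x).
Since both observations come from the same component, the likelihood for component k is f_k(x₁)·f_k(x₂).
  f_1 = [0.00583192] × [0.10664] = 0.000621918
  f_2 = [0.0987474] × [0.0792066] = 0.00782144
  f_3 = [0.107153] × [0.0612302] = 0.006561
Unnormalised posteriors:
  π_1·f_1 = 0.51 × 0.000621918 = 0.000317178
  π_2·f_2 = 0.16 × 0.00782144 = 0.00125143
  π_3·f_3 = 0.33 × 0.006561 = 0.00216513
Normaliser: 0.000317178 + 0.00125143 + 0.00216513 = 0.00373374
So the posterior for Cluster 3 is 0.00216513 / 0.00373374 ≈ 0.5799.

0.5799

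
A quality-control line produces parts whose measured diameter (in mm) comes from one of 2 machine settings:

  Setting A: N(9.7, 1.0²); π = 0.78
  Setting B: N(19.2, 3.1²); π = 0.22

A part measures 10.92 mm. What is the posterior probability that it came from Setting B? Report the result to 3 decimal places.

0.005

Posterior ∝ prior × likelihood, so P(k | x) ∝ π_k f_k(x); normalise over all components.
Component likelihoods at x = 10.92 mm:
  f_A = 0.189543
  f_B = 0.00363417
Prior × likelihood for each component:
  π_A·f_A = 0.78 × 0.189543 = 0.147844
  π_B·f_B = 0.22 × 0.00363417 = 0.000799517
Evidence: 0.147844 + 0.000799517 = 0.148643
P(Setting B | x) ≈ 0.005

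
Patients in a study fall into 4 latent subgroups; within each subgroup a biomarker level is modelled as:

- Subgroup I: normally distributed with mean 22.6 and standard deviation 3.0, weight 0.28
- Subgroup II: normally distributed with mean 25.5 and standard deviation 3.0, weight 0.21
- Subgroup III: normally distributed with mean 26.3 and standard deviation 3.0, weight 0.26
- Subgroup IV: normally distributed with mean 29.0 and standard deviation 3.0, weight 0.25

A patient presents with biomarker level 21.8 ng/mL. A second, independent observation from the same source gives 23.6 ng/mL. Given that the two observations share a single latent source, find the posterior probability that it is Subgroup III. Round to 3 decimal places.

0.143

By Bayes' theorem, P(k | x) = π_k f_k(x) / Σ_j π_j f_j(x).
Since both observations come from the same component, the likelihood for component k is f_k(x₁)·f_k(x₂).
  p_I = [0.128336] × [0.125794] = 0.0161439
  p_II = [0.0621561] × [0.108815] = 0.00676351
  p_III = [0.0431725] × [0.0886951] = 0.00382919
  p_IV = [0.00746484] × [0.0263167] = 0.00019645
Unnormalised posteriors:
  π_I·p_I = 0.28 × 0.0161439 = 0.00452029
  π_II·p_II = 0.21 × 0.00676351 = 0.00142034
  π_III·p_III = 0.26 × 0.00382919 = 0.00099559
  π_IV·p_IV = 0.25 × 0.00019645 = 4.91125e-05
Marginal: 0.00452029 + 0.00142034 + 0.00099559 + 4.91125e-05 = 0.00698533
Responsibility of Subgroup III: 0.00099559 / 0.00698533 ≈ 0.143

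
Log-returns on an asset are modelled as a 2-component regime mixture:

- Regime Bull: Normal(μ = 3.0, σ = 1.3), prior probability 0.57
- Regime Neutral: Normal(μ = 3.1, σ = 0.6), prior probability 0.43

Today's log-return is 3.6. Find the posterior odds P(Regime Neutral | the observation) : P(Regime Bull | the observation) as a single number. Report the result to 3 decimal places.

Since P(k|x) ∝ w_k f_k(x), the posterior odds are w_i f_i(x) / (w_j f_j(x)).
Component likelihoods at x = 3.6:
  p_Bull = (1/(1.3·√(2π)))·exp(−(3.6−3.0)²/(2·1.3²)) = 0.306879·exp(-0.10651) = 0.275874
  p_Neutral = (1/(0.6·√(2π)))·exp(−(3.6−3.1)²/(2·0.6²)) = 0.664904·exp(-0.34722) = 0.469853
Posterior odds = (w_Neutral·p_Neutral) / (w_Bull·p_Bull) = (0.43·0.469853) / (0.57·0.275874) = 0.202037 / 0.157248 ≈ 1.285

1.285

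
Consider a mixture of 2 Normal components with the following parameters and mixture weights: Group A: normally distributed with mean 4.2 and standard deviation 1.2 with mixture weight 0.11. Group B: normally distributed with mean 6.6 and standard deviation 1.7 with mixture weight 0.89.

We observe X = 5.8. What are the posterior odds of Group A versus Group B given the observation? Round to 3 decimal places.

Only the two components matter; the odds are (π_i f_i(x)) / (π_j f_j(x)).
Evaluate each component's likelihood at the observed value:
  L_A = (1/(1.2·√(2π)))·exp(−(5.8−4.2)²/(2·1.2²)) = 0.332452·exp(-0.88889) = 0.136675
  L_B = (1/(1.7·√(2π)))·exp(−(5.8−6.6)²/(2·1.7²)) = 0.234672·exp(-0.11073) = 0.210074
0.0150343 / 0.186966 ≈ 0.080

0.080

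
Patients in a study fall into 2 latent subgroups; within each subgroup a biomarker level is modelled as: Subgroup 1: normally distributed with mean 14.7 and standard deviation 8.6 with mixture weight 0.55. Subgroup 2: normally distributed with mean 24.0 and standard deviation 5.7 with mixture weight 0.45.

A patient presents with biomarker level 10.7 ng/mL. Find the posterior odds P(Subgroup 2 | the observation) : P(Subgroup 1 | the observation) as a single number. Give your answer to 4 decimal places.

Since P(k|x) ∝ π_k f_k(x), the posterior odds are π_i f_i(x) / (π_j f_j(x)).
Component likelihoods at x = 10.7 ng/mL:
  L_1 = 0.0416328
  L_2 = 0.00460033
0.00207015 / 0.022898 ≈ 0.0904

0.0904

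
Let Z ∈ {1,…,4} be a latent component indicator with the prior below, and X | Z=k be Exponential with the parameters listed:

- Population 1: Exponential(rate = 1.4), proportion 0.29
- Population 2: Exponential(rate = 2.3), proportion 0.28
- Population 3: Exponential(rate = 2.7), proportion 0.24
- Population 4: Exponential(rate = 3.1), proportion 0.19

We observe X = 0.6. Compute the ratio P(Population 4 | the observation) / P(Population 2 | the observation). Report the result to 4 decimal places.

0.5659

Posterior odds = (P(Z=i) f_i(x)) / (P(Z=j) f_j(x)); the normalising sum cancels.
Exponential densities:
  f_1 = 0.604395
  f_2 = 0.578631
  f_3 = 0.534326
  f_4 = 0.482585
Posterior odds = (P(Z=4)·f_4) / (P(Z=2)·f_2) = (0.19·0.482585) / (0.28·0.578631) = 0.0916912 / 0.162017 ≈ 0.5659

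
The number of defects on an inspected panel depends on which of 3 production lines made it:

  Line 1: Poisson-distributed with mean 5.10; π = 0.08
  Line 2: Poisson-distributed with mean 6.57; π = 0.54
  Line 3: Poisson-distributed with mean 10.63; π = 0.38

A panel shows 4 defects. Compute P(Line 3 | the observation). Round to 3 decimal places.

0.063

Posterior ∝ prior × likelihood, so P(k | x) ∝ π_k f_k(x); normalise over all components.
Component likelihoods at x = 4 defects:
  f_1 = 0.171857
  f_2 = 0.108827
  f_3 = 0.0128639
Prior × likelihood for each component:
  π_1·f_1 = 0.08 × 0.171857 = 0.0137486
  π_2·f_2 = 0.54 × 0.108827 = 0.0587664
  π_3·f_3 = 0.38 × 0.0128639 = 0.00488827
Denominator: 0.0137486 + 0.0587664 + 0.00488827 = 0.0774033
So the posterior for Line 3 is 0.00488827 / 0.0774033 ≈ 0.063.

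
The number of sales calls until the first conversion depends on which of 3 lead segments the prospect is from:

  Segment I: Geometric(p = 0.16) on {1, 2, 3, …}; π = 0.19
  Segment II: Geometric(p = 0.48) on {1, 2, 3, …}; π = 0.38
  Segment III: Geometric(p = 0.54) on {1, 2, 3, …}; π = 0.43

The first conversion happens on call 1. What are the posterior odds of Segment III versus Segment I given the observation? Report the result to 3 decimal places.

7.638

Posterior odds = (π_i f_i(x)) / (π_j f_j(x)); the normalising sum cancels.
Component likelihoods at x = 1:
  f_I = 0.16·(1−0.16)^0 = 0.16·1 = 0.16
  f_II = 0.48·(1−0.48)^0 = 0.48·1 = 0.48
  f_III = 0.54·(1−0.54)^0 = 0.54·1 = 0.54
0.2322 / 0.0304 ≈ 7.638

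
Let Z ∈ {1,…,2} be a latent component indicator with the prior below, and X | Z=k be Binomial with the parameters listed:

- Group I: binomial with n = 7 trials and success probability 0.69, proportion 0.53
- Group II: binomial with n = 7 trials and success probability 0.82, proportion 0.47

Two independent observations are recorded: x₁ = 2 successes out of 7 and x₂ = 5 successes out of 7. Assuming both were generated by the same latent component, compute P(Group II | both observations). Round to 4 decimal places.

P(component k | x) = P(Z=k)·f_k(x) / marginal(x), where marginal(x) = Σ_j P(Z=j)·f_j(x).
Since both observations come from the same component, the likelihood for component k is f_k(x₁)·f_k(x₂).
  L_I = [C(7,2)·0.69^2·0.31^5 = 21·0.4761·0.00286292 = 0.0286237] × [0.315637] = 0.00903471
  L_II = [C(7,2)·0.82^2·0.18^5 = 21·0.6724·0.000188957 = 0.00266815] × [0.252251] = 0.000673043
Multiply by the mixture weights:
  P(Z=I)·L_I = 0.53 × 0.00903471 = 0.00478839
  P(Z=II)·L_II = 0.47 × 0.000673043 = 0.00031633
Evidence: 0.00478839 + 0.00031633 = 0.00510473
P(Group II | data) ≈ 0.0620

0.0620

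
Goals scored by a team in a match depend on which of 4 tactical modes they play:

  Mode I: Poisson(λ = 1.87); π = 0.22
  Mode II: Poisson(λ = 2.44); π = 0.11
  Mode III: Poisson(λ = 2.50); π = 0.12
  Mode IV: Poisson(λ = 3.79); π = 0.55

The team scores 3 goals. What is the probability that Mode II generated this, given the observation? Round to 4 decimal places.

Apply Bayes' rule: the posterior for each component is proportional to its prior times its likelihood at x.
Poisson probabilities:
  L_I = e^(−1.87)·1.87^3/3! = 0.167974
  L_II = e^(−2.44)·2.44^3/3! = 0.211028
  L_III = e^(−2.50)·2.50^3/3! = 0.213763
  L_IV = e^(−3.79)·3.79^3/3! = 0.205017
Prior × likelihood for each component:
  P(Z=I)·L_I = 0.22 × 0.167974 = 0.0369544
  P(Z=II)·L_II = 0.11 × 0.211028 = 0.0232131
  P(Z=III)·L_III = 0.12 × 0.213763 = 0.0256516
  P(Z=IV)·L_IV = 0.55 × 0.205017 = 0.112759
Sum: 0.0369544 + 0.0232131 + 0.0256516 + 0.112759 = 0.198578
P(Mode II | the observation) = 0.0232131 / 0.198578 ≈ 0.1169

0.1169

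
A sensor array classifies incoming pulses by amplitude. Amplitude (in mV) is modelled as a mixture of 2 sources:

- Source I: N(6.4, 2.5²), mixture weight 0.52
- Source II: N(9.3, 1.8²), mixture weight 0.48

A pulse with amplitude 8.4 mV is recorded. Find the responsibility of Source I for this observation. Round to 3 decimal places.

0.391

By Bayes' theorem, P(k | x) = P(Z=k) f_k(x) / Σ_j P(Z=j) f_j(x).
Normal densities:
  p_I = 0.115877
  p_II = 0.195592
Multiply by the mixture weights:
  P(Z=I)·p_I = 0.52 × 0.115877 = 0.0602558
  P(Z=II)·p_II = 0.48 × 0.195592 = 0.0938841
Normaliser: 0.0602558 + 0.0938841 = 0.15414
P(Source I | data) ≈ 0.391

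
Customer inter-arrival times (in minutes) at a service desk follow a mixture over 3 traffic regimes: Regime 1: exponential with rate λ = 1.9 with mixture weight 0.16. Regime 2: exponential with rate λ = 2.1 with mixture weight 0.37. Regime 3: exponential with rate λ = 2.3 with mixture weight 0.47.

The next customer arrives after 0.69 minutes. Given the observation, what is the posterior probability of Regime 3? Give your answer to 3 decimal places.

P(component k | x) = π_k·f_k(x) / marginal(x), where marginal(x) = Σ_j π_j·f_j(x).
Component likelihoods at x = 0.69 minutes:
  L_1 = 0.512146
  L_2 = 0.49309
  L_3 = 0.470438
Unnormalised posteriors:
  π_1·L_1 = 0.16 × 0.512146 = 0.0819433
  π_2·L_2 = 0.37 × 0.49309 = 0.182443
  π_3·L_3 = 0.47 × 0.470438 = 0.221106
Marginal: 0.0819433 + 0.182443 + 0.221106 = 0.485493
Responsibility of Regime 3: 0.221106 / 0.485493 ≈ 0.455

0.455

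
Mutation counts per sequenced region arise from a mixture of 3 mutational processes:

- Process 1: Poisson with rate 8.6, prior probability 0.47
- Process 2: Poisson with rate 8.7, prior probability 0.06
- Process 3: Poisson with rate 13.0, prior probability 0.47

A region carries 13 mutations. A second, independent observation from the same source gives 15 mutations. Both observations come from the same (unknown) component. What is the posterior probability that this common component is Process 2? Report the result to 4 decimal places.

Apply Bayes' rule: the posterior for each component is proportional to its prior times its likelihood at x.
Since both observations come from the same component, the likelihood for component k is f_k(x₁)·f_k(x₂).
  p_1 = [0.0416166] × [0.014657] = 0.000609974
  p_2 = [0.0437631] × [0.0157735] = 0.000690296
  p_3 = [0.10994] × [0.0884754] = 0.00972697
Unnormalised posteriors:
  π_1·p_1 = 0.47 × 0.000609974 = 0.000286688
  π_2·p_2 = 0.06 × 0.000690296 = 4.14177e-05
  π_3·p_3 = 0.47 × 0.00972697 = 0.00457167
Denominator: 0.000286688 + 4.14177e-05 + 0.00457167 = 0.00489978
Responsibility of Process 2: 4.14177e-05 / 0.00489978 ≈ 0.0085

0.0085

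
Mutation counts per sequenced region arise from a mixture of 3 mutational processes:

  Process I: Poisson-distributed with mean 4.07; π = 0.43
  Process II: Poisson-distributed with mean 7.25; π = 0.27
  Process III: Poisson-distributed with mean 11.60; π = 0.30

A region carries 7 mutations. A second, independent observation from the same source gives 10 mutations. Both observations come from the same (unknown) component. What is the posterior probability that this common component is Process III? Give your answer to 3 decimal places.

Posterior ∝ prior × likelihood, so P(k | x) ∝ w_k f_k(x); normalise over all components.
Since both observations come from the same component, the likelihood for component k is f_k(x₁)·f_k(x₂).
  L_I = [0.0626833] × [0.00586952] = 0.000367921
  L_II = [0.148354] × [0.0785203] = 0.0116488
  L_III = [0.0513996] × [0.11143] = 0.00572744
Prior × likelihood for each component:
  w_I·L_I = 0.43 × 0.000367921 = 0.000158206
  w_II·L_II = 0.27 × 0.0116488 = 0.00314519
  w_III·L_III = 0.30 × 0.00572744 = 0.00171823
Normaliser: 0.000158206 + 0.00314519 + 0.00171823 = 0.00502162
P(Process III | x₁,x₂) = 0.00171823 / 0.00502162 ≈ 0.342

0.342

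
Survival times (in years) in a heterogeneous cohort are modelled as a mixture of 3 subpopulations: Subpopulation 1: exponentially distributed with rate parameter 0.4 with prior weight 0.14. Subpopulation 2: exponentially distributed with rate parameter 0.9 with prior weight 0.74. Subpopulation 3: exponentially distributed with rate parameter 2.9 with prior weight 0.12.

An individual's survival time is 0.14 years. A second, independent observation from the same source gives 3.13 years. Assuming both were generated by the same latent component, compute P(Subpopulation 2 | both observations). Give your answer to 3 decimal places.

Posterior ∝ prior × likelihood, so P(k | x) ∝ π_k f_k(x); normalise over all components.
Since both observations come from the same component, the likelihood for component k is f_k(x₁)·f_k(x₂).
  p_1 = [0.4·e^(−0.4·0.14) = 0.4·e^(−0.0560) = 0.378216] × [0.114373] = 0.0432576
  p_2 = [0.9·e^(−0.9·0.14) = 0.9·e^(−0.1260) = 0.793453] × [0.0538065] = 0.042693
  p_3 = [2.9·e^(−2.9·0.14) = 2.9·e^(−0.4060) = 1.9323] × [0.000331365] = 0.000640297
Multiply by the mixture weights:
  π_1·p_1 = 0.14 × 0.0432576 = 0.00605607
  π_2·p_2 = 0.74 × 0.042693 = 0.0315928
  π_3·p_3 = 0.12 × 0.000640297 = 7.68356e-05
Sum: 0.00605607 + 0.0315928 + 7.68356e-05 = 0.0377257
P(Subpopulation 2 | x) ≈ 0.837

0.837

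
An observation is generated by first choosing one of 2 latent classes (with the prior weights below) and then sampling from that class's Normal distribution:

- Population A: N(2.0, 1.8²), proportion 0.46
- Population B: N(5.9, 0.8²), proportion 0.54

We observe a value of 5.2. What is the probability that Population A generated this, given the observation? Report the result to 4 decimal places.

0.1026

Posterior ∝ prior × likelihood, so P(k | x) ∝ π_k f_k(x); normalise over all components.
Evaluate each component's likelihood at the observed value:
  L_A = 0.0456399
  L_B = 0.340069
Multiply by the mixture weights:
  π_A·L_A = 0.46 × 0.0456399 = 0.0209944
  π_B·L_B = 0.54 × 0.340069 = 0.183637
Evidence: 0.0209944 + 0.183637 = 0.204631
P(Population A | 5.2) = 0.0209944 / 0.204631 ≈ 0.1026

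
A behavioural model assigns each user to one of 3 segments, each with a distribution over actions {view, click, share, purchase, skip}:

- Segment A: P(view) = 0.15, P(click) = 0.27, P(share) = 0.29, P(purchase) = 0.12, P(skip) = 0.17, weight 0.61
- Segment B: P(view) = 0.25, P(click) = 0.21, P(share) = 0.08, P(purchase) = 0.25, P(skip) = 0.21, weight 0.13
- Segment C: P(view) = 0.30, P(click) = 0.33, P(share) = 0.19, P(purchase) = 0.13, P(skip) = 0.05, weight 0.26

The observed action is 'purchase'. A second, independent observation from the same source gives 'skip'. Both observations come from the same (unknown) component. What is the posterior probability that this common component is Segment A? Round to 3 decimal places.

0.594

The responsibility of component k is w_k f_k(x) divided by Σ_j w_j f_j(x).
Since both observations come from the same component, the likelihood for component k is f_k(x₁)·f_k(x₂).
  f_A = [0.12] × [0.17] = 0.0204
  f_B = [0.25] × [0.21] = 0.0525
  f_C = [0.13] × [0.05] = 0.0065
Prior × likelihood for each component:
  w_A·f_A = 0.61 × 0.0204 = 0.012444
  w_B·f_B = 0.13 × 0.0525 = 0.006825
  w_C·f_C = 0.26 × 0.0065 = 0.00169
Marginal: 0.012444 + 0.006825 + 0.00169 = 0.020959
So the posterior for Segment A is 0.012444 / 0.020959 ≈ 0.594.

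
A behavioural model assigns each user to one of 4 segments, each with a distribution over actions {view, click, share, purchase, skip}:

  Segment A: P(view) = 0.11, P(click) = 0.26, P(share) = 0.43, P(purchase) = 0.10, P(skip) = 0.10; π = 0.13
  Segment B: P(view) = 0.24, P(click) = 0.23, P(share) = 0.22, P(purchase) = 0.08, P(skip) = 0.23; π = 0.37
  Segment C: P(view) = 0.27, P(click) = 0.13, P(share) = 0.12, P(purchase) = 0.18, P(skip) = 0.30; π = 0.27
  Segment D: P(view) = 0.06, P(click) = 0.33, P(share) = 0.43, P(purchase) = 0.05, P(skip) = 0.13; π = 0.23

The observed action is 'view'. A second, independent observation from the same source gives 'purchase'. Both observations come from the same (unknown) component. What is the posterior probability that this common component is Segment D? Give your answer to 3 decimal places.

P(component k | x) = π_k·f_k(x) / marginal(x), where marginal(x) = Σ_j π_j·f_j(x).
Since both observations come from the same component, the likelihood for component k is f_k(x₁)·f_k(x₂).
  f_A = [0.11] × [0.1] = 0.011
  f_B = [0.24] × [0.08] = 0.0192
  f_C = [0.27] × [0.18] = 0.0486
  f_D = [0.06] × [0.05] = 0.003
Multiply by the mixture weights:
  π_A·f_A = 0.13 × 0.011 = 0.00143
  π_B·f_B = 0.37 × 0.0192 = 0.007104
  π_C·f_C = 0.27 × 0.0486 = 0.013122
  π_D·f_D = 0.23 × 0.003 = 0.00069
Evidence: 0.00143 + 0.007104 + 0.013122 + 0.00069 = 0.022346
So the posterior for Segment D is 0.00069 / 0.022346 ≈ 0.031.

0.031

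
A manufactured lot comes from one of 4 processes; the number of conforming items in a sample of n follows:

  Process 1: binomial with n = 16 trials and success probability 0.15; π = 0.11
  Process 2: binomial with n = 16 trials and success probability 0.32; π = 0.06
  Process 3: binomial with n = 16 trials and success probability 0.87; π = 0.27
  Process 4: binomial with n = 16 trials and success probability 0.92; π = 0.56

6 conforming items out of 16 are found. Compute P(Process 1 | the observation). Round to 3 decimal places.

Apply Bayes' rule: the posterior for each component is proportional to its prior times its likelihood at x.
Component likelihoods at x = 6 conforming items out of 16:
  L_1 = C(16,6)·0.15^6·0.85^10 = 8008·1.13906e-05·0.196874 = 0.0179581
  L_2 = C(16,6)·0.32^6·0.68^10 = 8008·0.00107374·0.0211392 = 0.181766
  L_3 = C(16,6)·0.87^6·0.13^10 = 8008·0.433626·1.37858e-09 = 4.78711e-06
  L_4 = C(16,6)·0.92^6·0.08^10 = 8008·0.606355·1.07374e-11 = 5.21376e-08
Prior × likelihood for each component:
  P(Z=1)·L_1 = 0.11 × 0.0179581 = 0.00197539
  P(Z=2)·L_2 = 0.06 × 0.181766 = 0.010906
  P(Z=3)·L_3 = 0.27 × 4.78711e-06 = 1.29252e-06
  P(Z=4)·L_4 = 0.56 × 5.21376e-08 = 2.9197e-08
Normaliser: 0.00197539 + 0.010906 + 1.29252e-06 + 2.9197e-08 = 0.0128827
So the posterior for Process 1 is 0.00197539 / 0.0128827 ≈ 0.153.

0.153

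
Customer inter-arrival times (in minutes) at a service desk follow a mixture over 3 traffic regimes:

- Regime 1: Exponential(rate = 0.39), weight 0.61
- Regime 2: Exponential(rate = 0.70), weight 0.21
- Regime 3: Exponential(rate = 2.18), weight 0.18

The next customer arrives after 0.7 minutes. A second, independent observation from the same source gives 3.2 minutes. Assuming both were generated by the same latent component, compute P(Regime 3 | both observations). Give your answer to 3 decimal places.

0.006

Posterior ∝ prior × likelihood, so P(k | x) ∝ w_k f_k(x); normalise over all components.
Since both observations come from the same component, the likelihood for component k is f_k(x₁)·f_k(x₂).
  f_1 = [0.39·e^(−0.39·0.7) = 0.39·e^(−0.2730) = 0.296826] × [0.111961] = 0.0332328
  f_2 = [0.70·e^(−0.70·0.7) = 0.70·e^(−0.4900) = 0.428838] × [0.074521] = 0.0319575
  f_3 = [2.18·e^(−2.18·0.7) = 2.18·e^(−1.5260) = 0.47394] × [0.00203619] = 0.000965031
Weight by the priors:
  w_1·f_1 = 0.61 × 0.0332328 = 0.020272
  w_2·f_2 = 0.21 × 0.0319575 = 0.00671106
  w_3·f_3 = 0.18 × 0.000965031 = 0.000173706
Marginal: 0.020272 + 0.00671106 + 0.000173706 = 0.0271568
Responsibility of Regime 3: 0.000173706 / 0.0271568 ≈ 0.006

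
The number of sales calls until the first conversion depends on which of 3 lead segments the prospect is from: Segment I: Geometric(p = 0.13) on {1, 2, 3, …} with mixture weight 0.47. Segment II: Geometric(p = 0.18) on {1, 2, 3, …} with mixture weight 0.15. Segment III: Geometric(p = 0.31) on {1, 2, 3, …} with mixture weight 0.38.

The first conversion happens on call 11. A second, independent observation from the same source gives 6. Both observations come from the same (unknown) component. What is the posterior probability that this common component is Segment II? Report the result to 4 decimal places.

By Bayes' theorem, P(k | x) = P(Z=k) f_k(x) / Σ_j P(Z=j) f_j(x).
Since both observations come from the same component, the likelihood for component k is f_k(x₁)·f_k(x₂).
  f_I = [0.032295] × [0.0647947] = 0.00209255
  f_II = [0.0247406] × [0.0667332] = 0.00165102
  f_III = [0.0075832] × [0.048485] = 0.000367671
Weight by the priors:
  P(Z=I)·f_I = 0.47 × 0.00209255 = 0.000983498
  P(Z=II)·f_II = 0.15 × 0.00165102 = 0.000247653
  P(Z=III)·f_III = 0.38 × 0.000367671 = 0.000139715
Normaliser: 0.000983498 + 0.000247653 + 0.000139715 = 0.00137087
P(Segment II | x₁, x₂) ≈ 0.1807

0.1807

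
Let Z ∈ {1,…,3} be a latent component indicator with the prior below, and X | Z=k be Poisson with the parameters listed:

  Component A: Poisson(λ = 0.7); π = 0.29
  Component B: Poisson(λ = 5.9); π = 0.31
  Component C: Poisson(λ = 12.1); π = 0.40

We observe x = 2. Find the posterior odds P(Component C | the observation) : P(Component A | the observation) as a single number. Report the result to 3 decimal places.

Since P(k|x) ∝ P(Z=k) f_k(x), the posterior odds are P(Z=i) f_i(x) / (P(Z=j) f_j(x)).
Poisson probabilities:
  p_A = e^(−0.7)·0.7^2/2! = 0.121663
  p_B = e^(−5.9)·5.9^2/2! = 0.04768
  p_C = e^(−12.1)·12.1^2/2! = 0.000406984
0.000162794 / 0.0352824 ≈ 0.005

0.005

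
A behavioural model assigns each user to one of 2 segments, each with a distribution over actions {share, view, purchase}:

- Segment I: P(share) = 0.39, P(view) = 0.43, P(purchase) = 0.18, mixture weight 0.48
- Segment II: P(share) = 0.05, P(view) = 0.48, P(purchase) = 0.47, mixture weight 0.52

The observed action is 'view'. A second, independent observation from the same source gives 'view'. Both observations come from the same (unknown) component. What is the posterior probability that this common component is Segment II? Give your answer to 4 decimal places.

The responsibility of component k is w_k f_k(x) divided by Σ_j w_j f_j(x).
Since both observations come from the same component, the likelihood for component k is f_k(x₁)·f_k(x₂).
  L_I = [P(view | comp) = 0.43] × [0.43] = 0.1849
  L_II = [P(view | comp) = 0.48] × [0.48] = 0.2304
Weight by the priors:
  w_I·L_I = 0.48 × 0.1849 = 0.088752
  w_II·L_II = 0.52 × 0.2304 = 0.119808
Denominator: 0.088752 + 0.119808 = 0.20856
Responsibility of Segment II: 0.119808 / 0.20856 ≈ 0.5745

0.5745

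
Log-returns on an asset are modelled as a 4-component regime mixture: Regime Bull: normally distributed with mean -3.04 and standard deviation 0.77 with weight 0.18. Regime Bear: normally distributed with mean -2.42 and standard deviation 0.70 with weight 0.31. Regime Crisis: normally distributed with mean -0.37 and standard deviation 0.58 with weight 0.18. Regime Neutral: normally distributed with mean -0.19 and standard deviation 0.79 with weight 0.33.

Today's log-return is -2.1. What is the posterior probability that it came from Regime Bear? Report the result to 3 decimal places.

The responsibility of component k is w_k f_k(x) divided by Σ_j w_j f_j(x).
Evaluate each component's likelihood at the observed value:
  p_Bull = (1/(0.77·√(2π)))·exp(−(-2.1−-3.04)²/(2·0.77²)) = 0.518107·exp(-0.74515) = 0.245926
  p_Bear = (1/(0.70·√(2π)))·exp(−(-2.1−-2.42)²/(2·0.70²)) = 0.569918·exp(-0.10449) = 0.513373
  p_Crisis = (1/(0.58·√(2π)))·exp(−(-2.1−-0.37)²/(2·0.58²)) = 0.687832·exp(-4.44842) = 0.00804555
  p_Neutral = (1/(0.79·√(2π)))·exp(−(-2.1−-0.19)²/(2·0.79²)) = 0.504990·exp(-2.92269) = 0.0271629
Prior × likelihood for each component:
  w_Bull·p_Bull = 0.18 × 0.245926 = 0.0442667
  w_Bear·p_Bear = 0.31 × 0.513373 = 0.159146
  w_Crisis·p_Crisis = 0.18 × 0.00804555 = 0.0014482
  w_Neutral·p_Neutral = 0.33 × 0.0271629 = 0.00896374
Sum: 0.0442667 + 0.159146 + 0.0014482 + 0.00896374 = 0.213824
P(Regime Bear | -2.1) = 0.159146 / 0.213824 ≈ 0.744

0.744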